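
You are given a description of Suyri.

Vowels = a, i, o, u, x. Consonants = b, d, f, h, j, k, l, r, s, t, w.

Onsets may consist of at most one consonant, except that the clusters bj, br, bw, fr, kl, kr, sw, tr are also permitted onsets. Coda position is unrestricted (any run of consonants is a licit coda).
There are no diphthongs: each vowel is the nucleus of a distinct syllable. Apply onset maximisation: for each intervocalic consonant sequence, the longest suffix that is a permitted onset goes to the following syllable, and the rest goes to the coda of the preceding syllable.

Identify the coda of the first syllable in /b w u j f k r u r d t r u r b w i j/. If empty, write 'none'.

jf

Vowels present: u, u, u, i; each is a nucleus, giving 4 syllables.
V1 /u/ – V2 /u/: /jfkr/ splits as /jf/ + /kr/ (/kr/ is the longest suffix that is a licit onset).
V2 /u/ – V3 /u/: /rdtr/ splits as /rd/ + /tr/ (/tr/ is the longest suffix that is a licit onset).
V3 /u/ – V4 /i/: /rbw/; trying suffixes from longest down, /bw/ is the first permitted one, so coda /r/ | onset /bw/.
So the parse is bwujf.krurd.trur.bwij.
Syllable 1 is /bwujf/: onset /bw/, nucleus /u/, coda /jf/.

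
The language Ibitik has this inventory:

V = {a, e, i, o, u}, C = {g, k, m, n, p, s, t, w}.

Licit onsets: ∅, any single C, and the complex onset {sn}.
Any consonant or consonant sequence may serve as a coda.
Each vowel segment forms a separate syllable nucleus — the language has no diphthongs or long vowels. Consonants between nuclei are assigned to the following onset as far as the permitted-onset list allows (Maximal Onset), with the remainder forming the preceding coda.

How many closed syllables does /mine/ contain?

Vowels present: i, e; each is a nucleus, giving 2 syllables.
V1 /i/ – V2 /e/: /n/ → onset of the next syllable (single consonants are always licit onsets).
Result: mi.ne.
Classifying each syllable: /mi/ (open), /ne/ (open).
Closed syllables: 0.

0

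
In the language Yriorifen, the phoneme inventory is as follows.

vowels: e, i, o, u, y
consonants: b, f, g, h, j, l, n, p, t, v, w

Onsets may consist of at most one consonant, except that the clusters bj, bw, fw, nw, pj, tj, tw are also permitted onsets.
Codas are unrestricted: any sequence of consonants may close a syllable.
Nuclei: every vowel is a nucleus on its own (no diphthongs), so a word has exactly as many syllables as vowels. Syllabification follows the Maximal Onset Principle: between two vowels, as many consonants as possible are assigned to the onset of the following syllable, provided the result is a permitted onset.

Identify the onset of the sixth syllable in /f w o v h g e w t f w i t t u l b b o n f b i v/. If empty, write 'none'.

b

The vowels are o, e, i, u, o, i — 6 nuclei, so 6 syllables.
Between /o/ (V1) and /e/ (V2): /vhg/ splits as /vh/ + /g/ (/g/ is the longest suffix that is a licit onset).
Between /e/ (V2) and /i/ (V3): /wtfw/; trying suffixes from longest down, /fw/ is the first permitted one, so coda /wt/ | onset /fw/.
Between /i/ (V3) and /u/ (V4): /tt/ splits as /t/ + /t/ (/t/ is the longest suffix that is a licit onset).
Between /u/ (V4) and /o/ (V5): /lbb/ splits as /lb/ + /b/ (/b/ is the longest suffix that is a licit onset).
Between /o/ (V5) and /i/ (V6): /nfb/ splits as /nf/ + /b/ (/b/ is the longest suffix that is a licit onset).
Result: fwovh.gewt.fwit.tulb.bonf.biv.
Syllable 6 is /biv/: onset /b/, nucleus /i/, coda /v/.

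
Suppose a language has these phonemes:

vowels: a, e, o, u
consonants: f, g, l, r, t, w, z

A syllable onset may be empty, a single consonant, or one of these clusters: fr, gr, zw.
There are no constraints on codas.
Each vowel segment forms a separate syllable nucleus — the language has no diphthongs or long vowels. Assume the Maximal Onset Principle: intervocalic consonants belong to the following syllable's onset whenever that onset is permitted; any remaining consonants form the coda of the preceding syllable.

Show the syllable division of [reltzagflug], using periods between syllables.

The vowels are e, a, u — 3 nuclei, so 3 syllables.
V1 /e/ – V2 /a/: /ltz/; trying suffixes from longest down, /z/ is the first permitted one, so coda /lt/ | onset /z/.
V2 /a/ – V3 /u/: /gfl/; trying suffixes from longest down, /l/ is the first permitted one, so coda /gf/ | onset /l/.

relt.zagf.lug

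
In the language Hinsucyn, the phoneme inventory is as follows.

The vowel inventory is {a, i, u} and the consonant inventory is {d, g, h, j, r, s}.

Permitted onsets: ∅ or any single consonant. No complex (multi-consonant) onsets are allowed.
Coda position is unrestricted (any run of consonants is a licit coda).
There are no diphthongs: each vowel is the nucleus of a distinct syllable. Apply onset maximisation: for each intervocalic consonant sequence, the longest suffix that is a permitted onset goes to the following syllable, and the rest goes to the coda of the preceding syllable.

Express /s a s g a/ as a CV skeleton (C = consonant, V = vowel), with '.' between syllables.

CVC.CV

Nuclei (vowels): a, a → 2 syllables.
σ1/σ2 boundary: /sg/ — longest licit onset from the right is /g/, leaving /s/ as coda.
Putting it together: sas.ga.
Mapping each syllable to C/V: /sas/ → CVC, /ga/ → CV.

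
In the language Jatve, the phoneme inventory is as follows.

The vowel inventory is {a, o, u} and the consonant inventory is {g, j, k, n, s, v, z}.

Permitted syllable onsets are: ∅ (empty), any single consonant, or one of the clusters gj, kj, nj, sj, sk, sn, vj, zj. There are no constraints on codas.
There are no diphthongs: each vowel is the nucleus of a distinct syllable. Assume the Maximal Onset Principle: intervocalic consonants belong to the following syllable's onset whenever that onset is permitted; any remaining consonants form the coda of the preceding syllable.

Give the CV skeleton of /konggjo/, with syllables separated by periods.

CVCC.CCV

The vowels are o, o — 2 nuclei, so 2 syllables.
V1 /o/ – V2 /o/: /nggj/ — longest licit onset from the right is /gj/, leaving /ng/ as coda.
So the parse is kong.gjo.
Mapping each syllable to C/V: /kong/ → CVCC, /gjo/ → CCV.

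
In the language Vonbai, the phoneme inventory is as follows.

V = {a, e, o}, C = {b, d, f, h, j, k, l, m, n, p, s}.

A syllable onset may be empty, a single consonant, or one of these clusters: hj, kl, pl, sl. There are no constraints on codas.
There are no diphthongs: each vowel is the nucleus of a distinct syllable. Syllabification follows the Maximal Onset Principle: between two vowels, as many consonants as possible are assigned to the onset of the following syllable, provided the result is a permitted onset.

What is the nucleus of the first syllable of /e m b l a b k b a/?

e

Nuclei (vowels): e, a, a → 3 syllables.
The first nucleus (vowel 1 from the left) is /e/.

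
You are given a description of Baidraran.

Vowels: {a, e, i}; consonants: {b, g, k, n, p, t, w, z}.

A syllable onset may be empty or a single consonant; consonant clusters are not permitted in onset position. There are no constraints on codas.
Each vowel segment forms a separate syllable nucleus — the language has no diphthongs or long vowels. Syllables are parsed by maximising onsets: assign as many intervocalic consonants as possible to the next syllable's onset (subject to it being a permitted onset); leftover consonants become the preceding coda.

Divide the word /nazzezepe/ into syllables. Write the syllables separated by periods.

naz.ze.ze.pe

The vowels are a, e, e, e — 4 nuclei, so 4 syllables.
/a…e/ gap (V1→V2): cluster /zz/ — the longest permitted-onset suffix is /z/; onset = /z/, preceding coda = /z/.
/e…e/ gap (V2→V3): /z/ → onset of the next syllable (single consonants are always licit onsets).
/e…e/ gap (V3→V4): /p/ → onset of the next syllable (single consonants are always licit onsets).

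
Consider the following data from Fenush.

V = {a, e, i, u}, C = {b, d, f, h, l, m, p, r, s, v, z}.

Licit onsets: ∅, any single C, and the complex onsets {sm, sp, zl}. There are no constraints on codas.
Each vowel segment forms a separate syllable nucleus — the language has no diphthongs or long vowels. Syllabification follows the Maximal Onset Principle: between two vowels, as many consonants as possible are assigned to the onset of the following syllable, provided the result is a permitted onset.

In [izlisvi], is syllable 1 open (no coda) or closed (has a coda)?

open

Vowels present: i, i, i; each is a nucleus, giving 3 syllables.
/i…i/ gap (V1→V2): cluster /zl/ — /zl/ is itself a permitted onset, so the whole cluster goes right; preceding coda = ∅.
/i…i/ gap (V2→V3): cluster /sv/ — the longest permitted-onset suffix is /v/; onset = /v/, preceding coda = /s/.
Putting it together: i.zlis.vi.
Syllable 1 is /i/; it ends in its nucleus with no coda, so it is open.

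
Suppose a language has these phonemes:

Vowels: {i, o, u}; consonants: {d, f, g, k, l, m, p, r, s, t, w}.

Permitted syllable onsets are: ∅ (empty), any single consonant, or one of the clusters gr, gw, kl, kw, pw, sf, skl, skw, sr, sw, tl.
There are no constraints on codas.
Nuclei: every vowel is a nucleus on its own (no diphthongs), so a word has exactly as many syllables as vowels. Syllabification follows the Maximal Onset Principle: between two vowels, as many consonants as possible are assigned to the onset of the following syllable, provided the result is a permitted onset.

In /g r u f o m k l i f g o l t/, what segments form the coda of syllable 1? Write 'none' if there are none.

none

The vowels are u, o, i, o — 4 nuclei, so 4 syllables.
σ1/σ2 boundary: /f/ is a single consonant, so it becomes the next onset.
σ2/σ3 boundary: /mkl/ splits as /m/ + /kl/ (/kl/ is the longest suffix that is a licit onset).
σ3/σ4 boundary: /fg/; trying suffixes from longest down, /g/ is the first permitted one, so coda /f/ | onset /g/.
Putting it together: gru.fom.klif.golt.
Syllable 1 is /gru/: onset /gr/, nucleus /u/, coda ∅.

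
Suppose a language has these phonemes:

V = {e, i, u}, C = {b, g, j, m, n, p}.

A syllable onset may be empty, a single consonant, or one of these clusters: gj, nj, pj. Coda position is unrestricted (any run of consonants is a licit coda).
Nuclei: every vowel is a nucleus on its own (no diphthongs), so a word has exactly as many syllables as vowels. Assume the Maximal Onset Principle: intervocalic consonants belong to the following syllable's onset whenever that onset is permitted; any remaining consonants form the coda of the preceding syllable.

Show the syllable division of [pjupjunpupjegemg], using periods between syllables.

Nuclei (vowels): u, u, u, e, e → 5 syllables.
V1 /u/ – V2 /u/: /pj/ — entire cluster is a permitted onset → onset /pj/, coda ∅.
V2 /u/ – V3 /u/: /np/ splits as /n/ + /p/ (/p/ is the longest suffix that is a licit onset).
V3 /u/ – V4 /e/: /pj/ — entire cluster is a permitted onset → onset /pj/, coda ∅.
V4 /e/ – V5 /e/: /g/ → onset of the next syllable (single consonants are always licit onsets).

pju.pjun.pu.pje.gemg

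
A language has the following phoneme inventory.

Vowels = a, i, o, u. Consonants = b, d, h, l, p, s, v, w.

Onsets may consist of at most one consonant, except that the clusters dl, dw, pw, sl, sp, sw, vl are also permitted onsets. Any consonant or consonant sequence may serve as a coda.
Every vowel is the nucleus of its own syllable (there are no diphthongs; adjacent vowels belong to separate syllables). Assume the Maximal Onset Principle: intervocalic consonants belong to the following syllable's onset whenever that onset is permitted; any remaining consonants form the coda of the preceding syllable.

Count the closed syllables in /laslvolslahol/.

Nuclei (vowels): a, o, a, o → 4 syllables.
V1 /a/ – V2 /o/: /slv/ — longest licit onset from the right is /v/, leaving /sl/ as coda.
V2 /o/ – V3 /a/: /lsl/ splits as /l/ + /sl/ (/sl/ is the longest suffix that is a licit onset).
V3 /a/ – V4 /o/: /h/ is a single consonant, so it becomes the next onset.
So the parse is lasl.vol.sla.hol.
Classifying each syllable: /lasl/ (closed), /vol/ (closed), /sla/ (open), /hol/ (closed).
Closed syllables: 3.

3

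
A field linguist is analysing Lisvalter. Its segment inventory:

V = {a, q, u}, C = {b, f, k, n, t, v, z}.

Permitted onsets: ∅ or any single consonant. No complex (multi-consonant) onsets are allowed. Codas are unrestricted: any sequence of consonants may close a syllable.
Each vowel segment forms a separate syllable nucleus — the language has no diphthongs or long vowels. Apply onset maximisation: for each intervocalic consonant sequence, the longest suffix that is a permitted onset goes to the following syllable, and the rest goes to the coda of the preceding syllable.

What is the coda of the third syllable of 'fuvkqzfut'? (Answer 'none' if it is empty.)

Vowels present: u, q, u; each is a nucleus, giving 3 syllables.
/u…q/ gap (V1→V2): /vk/; trying suffixes from longest down, /k/ is the first permitted one, so coda /v/ | onset /k/.
/q…u/ gap (V2→V3): /zf/; trying suffixes from longest down, /f/ is the first permitted one, so coda /z/ | onset /f/.
Result: fuv.kqz.fut.
Syllable 3 is /fut/: onset /f/, nucleus /u/, coda /t/.

t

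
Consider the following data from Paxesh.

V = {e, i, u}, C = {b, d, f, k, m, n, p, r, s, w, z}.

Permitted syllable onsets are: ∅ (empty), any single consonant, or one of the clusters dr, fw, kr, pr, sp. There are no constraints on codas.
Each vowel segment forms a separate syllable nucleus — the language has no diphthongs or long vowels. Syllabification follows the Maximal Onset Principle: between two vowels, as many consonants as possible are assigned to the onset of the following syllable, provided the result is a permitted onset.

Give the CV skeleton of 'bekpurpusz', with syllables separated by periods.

CVC.CVC.CVCC

Vowels present: e, u, u; each is a nucleus, giving 3 syllables.
Between /e/ (V1) and /u/ (V2): cluster /kp/ — the longest permitted-onset suffix is /p/; onset = /p/, preceding coda = /k/.
Between /u/ (V2) and /u/ (V3): cluster /rp/ — the longest permitted-onset suffix is /p/; onset = /p/, preceding coda = /r/.
Result: bek.pur.pusz.
Mapping each syllable to C/V: /bek/ → CVC, /pur/ → CVC, /pusz/ → CVCC.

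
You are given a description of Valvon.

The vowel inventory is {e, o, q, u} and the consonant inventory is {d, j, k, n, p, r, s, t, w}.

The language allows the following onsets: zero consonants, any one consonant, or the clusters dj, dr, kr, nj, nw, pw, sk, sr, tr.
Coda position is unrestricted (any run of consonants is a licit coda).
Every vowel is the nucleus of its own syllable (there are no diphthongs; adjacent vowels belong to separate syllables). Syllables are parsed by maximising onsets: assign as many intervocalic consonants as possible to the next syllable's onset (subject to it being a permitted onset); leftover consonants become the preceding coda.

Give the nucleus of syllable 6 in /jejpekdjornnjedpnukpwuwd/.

Vowels present: e, e, o, e, u, u; each is a nucleus, giving 6 syllables.
The sixth nucleus (vowel 6 from the left) is /u/.

u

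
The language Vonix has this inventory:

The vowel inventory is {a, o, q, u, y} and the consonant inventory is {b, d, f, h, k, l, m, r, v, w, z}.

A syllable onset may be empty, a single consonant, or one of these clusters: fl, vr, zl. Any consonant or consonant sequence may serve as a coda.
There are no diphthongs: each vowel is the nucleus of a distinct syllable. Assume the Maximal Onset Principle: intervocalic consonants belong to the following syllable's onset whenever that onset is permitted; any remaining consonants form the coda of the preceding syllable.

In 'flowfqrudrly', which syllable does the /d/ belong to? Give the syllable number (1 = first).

The vowels are o, q, u, y — 4 nuclei, so 4 syllables.
/o…q/ gap (V1→V2): cluster /wf/ — the longest permitted-onset suffix is /f/; onset = /f/, preceding coda = /w/.
/q…u/ gap (V2→V3): just /r/ — single C goes to the following onset.
/u…y/ gap (V3→V4): /drl/; trying suffixes from longest down, /l/ is the first permitted one, so coda /dr/ | onset /l/.
Putting it together: flow.fq.rudr.ly.
The /d/ is in the coda of syllable 3 (/rudr/).

3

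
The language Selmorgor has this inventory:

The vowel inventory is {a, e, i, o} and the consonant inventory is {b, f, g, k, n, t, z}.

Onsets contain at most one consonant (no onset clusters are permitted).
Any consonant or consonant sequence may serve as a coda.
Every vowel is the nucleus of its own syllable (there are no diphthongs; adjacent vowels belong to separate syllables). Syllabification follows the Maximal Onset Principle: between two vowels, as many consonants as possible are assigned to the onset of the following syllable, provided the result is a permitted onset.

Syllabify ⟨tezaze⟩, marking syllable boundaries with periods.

te.za.ze

Vowels present: e, a, e; each is a nucleus, giving 3 syllables.
V1 /e/ – V2 /a/: just /z/ — single C goes to the following onset.
V2 /a/ – V3 /e/: /z/ → onset of the next syllable (single consonants are always licit onsets).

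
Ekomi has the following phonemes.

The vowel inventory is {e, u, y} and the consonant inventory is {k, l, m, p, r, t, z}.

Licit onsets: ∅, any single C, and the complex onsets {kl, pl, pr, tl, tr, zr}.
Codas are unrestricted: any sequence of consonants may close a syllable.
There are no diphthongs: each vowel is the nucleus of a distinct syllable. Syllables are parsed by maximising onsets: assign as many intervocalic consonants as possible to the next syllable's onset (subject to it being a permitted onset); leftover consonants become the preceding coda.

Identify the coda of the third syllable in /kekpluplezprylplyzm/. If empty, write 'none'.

Vowels present: e, u, e, y, y; each is a nucleus, giving 5 syllables.
/e…u/ gap (V1→V2): cluster /kpl/ — the longest permitted-onset suffix is /pl/; onset = /pl/, preceding coda = /k/.
/u…e/ gap (V2→V3): cluster /pl/ — /pl/ is itself a permitted onset, so the whole cluster goes right; preceding coda = ∅.
/e…y/ gap (V3→V4): /zpr/ — longest licit onset from the right is /pr/, leaving /z/ as coda.
/y…y/ gap (V4→V5): /lpl/; trying suffixes from longest down, /pl/ is the first permitted one, so coda /l/ | onset /pl/.
Putting it together: kek.plu.plez.pryl.plyzm.
Syllable 3 is /plez/: onset /pl/, nucleus /e/, coda /z/.

z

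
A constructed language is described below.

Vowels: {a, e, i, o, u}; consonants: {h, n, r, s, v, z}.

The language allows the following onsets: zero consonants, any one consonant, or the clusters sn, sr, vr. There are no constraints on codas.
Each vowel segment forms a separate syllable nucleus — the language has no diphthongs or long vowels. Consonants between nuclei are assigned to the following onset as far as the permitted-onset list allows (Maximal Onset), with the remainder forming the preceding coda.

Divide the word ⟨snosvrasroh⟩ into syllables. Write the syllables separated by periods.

Vowels present: o, a, o; each is a nucleus, giving 3 syllables.
Between /o/ (V1) and /a/ (V2): cluster /svr/ — the longest permitted-onset suffix is /vr/; onset = /vr/, preceding coda = /s/.
Between /a/ (V2) and /o/ (V3): /sr/ — entire cluster is a permitted onset → onset /sr/, coda ∅.

snos.vra.sroh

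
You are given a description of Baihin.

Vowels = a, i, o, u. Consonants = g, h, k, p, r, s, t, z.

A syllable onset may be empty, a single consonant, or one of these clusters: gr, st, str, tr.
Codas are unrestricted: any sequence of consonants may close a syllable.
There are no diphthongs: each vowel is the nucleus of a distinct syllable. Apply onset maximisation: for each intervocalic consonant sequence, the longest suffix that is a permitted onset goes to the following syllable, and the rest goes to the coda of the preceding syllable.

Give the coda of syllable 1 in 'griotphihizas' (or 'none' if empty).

none

The vowels are i, o, i, i, a — 5 nuclei, so 5 syllables.
σ1/σ2 boundary: nothing intervenes; syllable break is V.V.
σ2/σ3 boundary: /tph/ splits as /tp/ + /h/ (/h/ is the longest suffix that is a licit onset).
σ3/σ4 boundary: /h/ → onset of the next syllable (single consonants are always licit onsets).
σ4/σ5 boundary: just /z/ — single C goes to the following onset.
Putting it together: gri.otp.hi.hi.zas.
Syllable 1 is /gri/: onset /gr/, nucleus /i/, coda ∅.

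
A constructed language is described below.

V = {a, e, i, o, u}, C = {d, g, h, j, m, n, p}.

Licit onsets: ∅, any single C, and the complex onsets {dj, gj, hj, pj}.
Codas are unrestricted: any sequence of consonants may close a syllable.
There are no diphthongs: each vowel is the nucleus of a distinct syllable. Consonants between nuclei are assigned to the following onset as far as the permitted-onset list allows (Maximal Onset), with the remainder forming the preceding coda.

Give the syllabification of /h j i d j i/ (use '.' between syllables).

The vowels are i, i — 2 nuclei, so 2 syllables.
σ1/σ2 boundary: cluster /dj/ — /dj/ is itself a permitted onset, so the whole cluster goes right; preceding coda = ∅.

hji.dji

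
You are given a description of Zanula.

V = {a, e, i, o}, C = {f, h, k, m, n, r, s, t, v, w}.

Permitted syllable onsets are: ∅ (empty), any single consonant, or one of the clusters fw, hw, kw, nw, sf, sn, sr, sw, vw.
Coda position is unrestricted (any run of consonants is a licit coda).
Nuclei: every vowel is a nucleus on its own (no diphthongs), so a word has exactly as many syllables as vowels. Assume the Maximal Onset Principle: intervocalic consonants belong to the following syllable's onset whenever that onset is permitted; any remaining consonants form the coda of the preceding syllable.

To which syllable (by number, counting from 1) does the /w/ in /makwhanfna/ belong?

Vowels present: a, a, a; each is a nucleus, giving 3 syllables.
σ1/σ2 boundary: /kwh/ splits as /kw/ + /h/ (/h/ is the longest suffix that is a licit onset).
σ2/σ3 boundary: /nfn/ — longest licit onset from the right is /n/, leaving /nf/ as coda.
Result: makw.hanf.na.
The /w/ is in the coda of syllable 1 (/makw/).

1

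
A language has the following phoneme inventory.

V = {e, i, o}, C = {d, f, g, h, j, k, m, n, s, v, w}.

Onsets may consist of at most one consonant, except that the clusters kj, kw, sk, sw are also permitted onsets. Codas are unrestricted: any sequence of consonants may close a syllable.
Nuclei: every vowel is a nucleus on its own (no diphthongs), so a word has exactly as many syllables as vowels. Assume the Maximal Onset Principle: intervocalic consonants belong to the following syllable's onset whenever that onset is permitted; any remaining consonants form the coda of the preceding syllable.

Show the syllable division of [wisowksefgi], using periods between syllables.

Nuclei (vowels): i, o, e, i → 4 syllables.
V1 /i/ – V2 /o/: /s/ → onset of the next syllable (single consonants are always licit onsets).
V2 /o/ – V3 /e/: /wks/ splits as /wk/ + /s/ (/s/ is the longest suffix that is a licit onset).
V3 /e/ – V4 /i/: /fg/ splits as /f/ + /g/ (/g/ is the longest suffix that is a licit onset).

wi.sowk.sef.gi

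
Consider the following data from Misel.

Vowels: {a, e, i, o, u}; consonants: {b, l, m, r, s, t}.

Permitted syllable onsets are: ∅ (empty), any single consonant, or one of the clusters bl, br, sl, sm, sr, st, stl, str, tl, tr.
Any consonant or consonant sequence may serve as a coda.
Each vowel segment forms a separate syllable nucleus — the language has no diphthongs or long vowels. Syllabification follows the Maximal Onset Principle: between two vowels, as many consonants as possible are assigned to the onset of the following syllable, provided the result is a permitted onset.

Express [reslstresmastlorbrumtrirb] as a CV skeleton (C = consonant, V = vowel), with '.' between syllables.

CVCC.CCCV.CCV.CCCVC.CCVC.CCVCC

Vowels present: e, e, a, o, u, i; each is a nucleus, giving 6 syllables.
σ1/σ2 boundary: /slstr/ splits as /sl/ + /str/ (/str/ is the longest suffix that is a licit onset).
σ2/σ3 boundary: /sm/ — entire cluster is a permitted onset → onset /sm/, coda ∅.
σ3/σ4 boundary: /stl/ — entire cluster is a permitted onset → onset /stl/, coda ∅.
σ4/σ5 boundary: /rbr/; trying suffixes from longest down, /br/ is the first permitted one, so coda /r/ | onset /br/.
σ5/σ6 boundary: /mtr/ splits as /m/ + /tr/ (/tr/ is the longest suffix that is a licit onset).
Result: resl.stre.sma.stlor.brum.trirb.
Mapping each syllable to C/V: /resl/ → CVCC, /stre/ → CCCV, /sma/ → CCV, /stlor/ → CCCVC, /brum/ → CCVC, /trirb/ → CCVCC.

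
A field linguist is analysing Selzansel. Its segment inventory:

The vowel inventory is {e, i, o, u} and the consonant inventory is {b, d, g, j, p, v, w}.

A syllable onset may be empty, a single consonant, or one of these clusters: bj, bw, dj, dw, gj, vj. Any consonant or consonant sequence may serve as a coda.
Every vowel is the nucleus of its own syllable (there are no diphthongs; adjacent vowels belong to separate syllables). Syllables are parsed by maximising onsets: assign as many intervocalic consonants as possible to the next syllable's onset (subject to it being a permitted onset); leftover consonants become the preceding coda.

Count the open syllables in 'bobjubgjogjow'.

The vowels are o, u, o, o — 4 nuclei, so 4 syllables.
σ1/σ2 boundary: /bj/ is a licit onset in full, so it all attaches to the next syllable.
σ2/σ3 boundary: /bgj/ splits as /b/ + /gj/ (/gj/ is the longest suffix that is a licit onset).
σ3/σ4 boundary: /gj/ — entire cluster is a permitted onset → onset /gj/, coda ∅.
Putting it together: bo.bjub.gjo.gjow.
Classifying each syllable: /bo/ (open), /bjub/ (closed), /gjo/ (open), /gjow/ (closed).
Open syllables: 2.

2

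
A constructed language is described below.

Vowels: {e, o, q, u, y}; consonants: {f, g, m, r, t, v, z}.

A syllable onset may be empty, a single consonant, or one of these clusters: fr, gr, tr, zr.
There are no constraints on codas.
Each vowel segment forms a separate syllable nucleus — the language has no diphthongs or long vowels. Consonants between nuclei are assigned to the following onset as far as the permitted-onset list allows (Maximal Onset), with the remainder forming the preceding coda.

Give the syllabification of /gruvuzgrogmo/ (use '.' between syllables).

The vowels are u, u, o, o — 4 nuclei, so 4 syllables.
Between /u/ (V1) and /u/ (V2): /v/ is a single consonant, so it becomes the next onset.
Between /u/ (V2) and /o/ (V3): cluster /zgr/ — the longest permitted-onset suffix is /gr/; onset = /gr/, preceding coda = /z/.
Between /o/ (V3) and /o/ (V4): /gm/ — longest licit onset from the right is /m/, leaving /g/ as coda.

gru.vuz.grog.mo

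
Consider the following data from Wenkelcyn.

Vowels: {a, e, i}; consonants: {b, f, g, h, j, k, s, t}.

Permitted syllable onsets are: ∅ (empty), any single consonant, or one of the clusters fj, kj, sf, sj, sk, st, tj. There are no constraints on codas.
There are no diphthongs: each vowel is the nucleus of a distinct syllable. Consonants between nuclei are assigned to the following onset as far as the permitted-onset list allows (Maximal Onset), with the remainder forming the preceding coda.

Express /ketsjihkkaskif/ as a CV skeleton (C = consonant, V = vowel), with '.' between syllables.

CVC.CCVCC.CV.CCVC

The vowels are e, i, a, i — 4 nuclei, so 4 syllables.
V1 /e/ – V2 /i/: /tsj/; trying suffixes from longest down, /sj/ is the first permitted one, so coda /t/ | onset /sj/.
V2 /i/ – V3 /a/: /hkk/ splits as /hk/ + /k/ (/k/ is the longest suffix that is a licit onset).
V3 /a/ – V4 /i/: /sk/ is a licit onset in full, so it all attaches to the next syllable.
Putting it together: ket.sjihk.ka.skif.
Mapping each syllable to C/V: /ket/ → CVC, /sjihk/ → CCVCC, /ka/ → CV, /skif/ → CCVC.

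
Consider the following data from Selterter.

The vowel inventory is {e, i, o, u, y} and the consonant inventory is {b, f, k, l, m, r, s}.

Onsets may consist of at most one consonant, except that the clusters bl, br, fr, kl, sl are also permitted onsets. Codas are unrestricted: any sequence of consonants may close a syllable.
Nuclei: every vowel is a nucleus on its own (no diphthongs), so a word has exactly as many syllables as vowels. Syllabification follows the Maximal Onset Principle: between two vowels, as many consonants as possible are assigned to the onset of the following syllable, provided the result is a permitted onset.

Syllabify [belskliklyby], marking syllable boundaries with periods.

bels.kli.kly.by

Nuclei (vowels): e, i, y, y → 4 syllables.
Between /e/ (V1) and /i/ (V2): /lskl/; trying suffixes from longest down, /kl/ is the first permitted one, so coda /ls/ | onset /kl/.
Between /i/ (V2) and /y/ (V3): /kl/ — entire cluster is a permitted onset → onset /kl/, coda ∅.
Between /y/ (V3) and /y/ (V4): just /b/ — single C goes to the following onset.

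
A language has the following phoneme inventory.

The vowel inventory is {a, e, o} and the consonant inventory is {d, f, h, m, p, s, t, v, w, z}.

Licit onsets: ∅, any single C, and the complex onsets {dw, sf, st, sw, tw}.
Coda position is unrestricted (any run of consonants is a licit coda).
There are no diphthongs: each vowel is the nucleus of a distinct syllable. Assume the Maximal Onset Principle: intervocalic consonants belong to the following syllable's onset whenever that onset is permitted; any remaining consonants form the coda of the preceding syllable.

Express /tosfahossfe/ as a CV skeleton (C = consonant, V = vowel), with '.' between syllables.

CV.CCV.CVC.CCV

The vowels are o, a, o, e — 4 nuclei, so 4 syllables.
/o…a/ gap (V1→V2): /sf/ is a licit onset in full, so it all attaches to the next syllable.
/a…o/ gap (V2→V3): /h/ → onset of the next syllable (single consonants are always licit onsets).
/o…e/ gap (V3→V4): cluster /ssf/ — the longest permitted-onset suffix is /sf/; onset = /sf/, preceding coda = /s/.
Putting it together: to.sfa.hos.sfe.
Mapping each syllable to C/V: /to/ → CV, /sfa/ → CCV, /hos/ → CVC, /sfe/ → CCV.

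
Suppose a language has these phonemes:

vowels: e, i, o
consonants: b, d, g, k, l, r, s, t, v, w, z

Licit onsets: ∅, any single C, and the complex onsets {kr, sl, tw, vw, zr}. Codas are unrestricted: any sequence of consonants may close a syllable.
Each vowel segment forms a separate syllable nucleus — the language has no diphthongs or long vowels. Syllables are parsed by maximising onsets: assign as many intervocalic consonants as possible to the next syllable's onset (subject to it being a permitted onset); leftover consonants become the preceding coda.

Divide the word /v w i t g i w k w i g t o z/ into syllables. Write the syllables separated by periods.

vwit.giwk.wig.toz

Vowels present: i, i, i, o; each is a nucleus, giving 4 syllables.
V1 /i/ – V2 /i/: /tg/; trying suffixes from longest down, /g/ is the first permitted one, so coda /t/ | onset /g/.
V2 /i/ – V3 /i/: cluster /wkw/ — the longest permitted-onset suffix is /w/; onset = /w/, preceding coda = /wk/.
V3 /i/ – V4 /o/: /gt/ splits as /g/ + /t/ (/t/ is the longest suffix that is a licit onset).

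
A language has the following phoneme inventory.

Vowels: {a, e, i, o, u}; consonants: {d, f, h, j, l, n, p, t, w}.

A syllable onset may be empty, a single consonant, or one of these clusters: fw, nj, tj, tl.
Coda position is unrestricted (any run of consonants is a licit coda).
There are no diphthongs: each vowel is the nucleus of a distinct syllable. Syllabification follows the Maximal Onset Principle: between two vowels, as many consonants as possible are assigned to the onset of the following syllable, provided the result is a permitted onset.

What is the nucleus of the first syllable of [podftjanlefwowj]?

o

Vowels present: o, a, e, o; each is a nucleus, giving 4 syllables.
The first nucleus (vowel 1 from the left) is /o/.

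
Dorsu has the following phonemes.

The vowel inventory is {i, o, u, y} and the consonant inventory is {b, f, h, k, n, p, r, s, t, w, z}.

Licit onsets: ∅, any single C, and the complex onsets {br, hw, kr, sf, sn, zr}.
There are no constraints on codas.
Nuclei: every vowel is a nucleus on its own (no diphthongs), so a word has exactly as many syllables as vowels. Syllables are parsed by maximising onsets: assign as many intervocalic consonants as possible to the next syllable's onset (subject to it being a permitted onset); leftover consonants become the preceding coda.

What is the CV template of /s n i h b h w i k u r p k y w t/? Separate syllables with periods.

CCVCC.CCV.CVCC.CVCC

Vowels present: i, i, u, y; each is a nucleus, giving 4 syllables.
V1 /i/ – V2 /i/: /hbhw/; trying suffixes from longest down, /hw/ is the first permitted one, so coda /hb/ | onset /hw/.
V2 /i/ – V3 /u/: /k/ → onset of the next syllable (single consonants are always licit onsets).
V3 /u/ – V4 /y/: /rpk/; trying suffixes from longest down, /k/ is the first permitted one, so coda /rp/ | onset /k/.
Result: snihb.hwi.kurp.kywt.
Mapping each syllable to C/V: /snihb/ → CCVCC, /hwi/ → CCV, /kurp/ → CVCC, /kywt/ → CVCC.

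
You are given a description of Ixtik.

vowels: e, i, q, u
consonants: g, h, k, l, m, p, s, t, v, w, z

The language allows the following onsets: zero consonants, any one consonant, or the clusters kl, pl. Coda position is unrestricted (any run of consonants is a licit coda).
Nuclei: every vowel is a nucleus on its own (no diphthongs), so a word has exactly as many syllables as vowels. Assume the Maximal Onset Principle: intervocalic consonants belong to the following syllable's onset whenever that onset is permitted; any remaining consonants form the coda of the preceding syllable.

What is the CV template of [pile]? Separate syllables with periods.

CV.CV

Vowels present: i, e; each is a nucleus, giving 2 syllables.
σ1/σ2 boundary: /l/ → onset of the next syllable (single consonants are always licit onsets).
Result: pi.le.
Mapping each syllable to C/V: /pi/ → CV, /le/ → CV.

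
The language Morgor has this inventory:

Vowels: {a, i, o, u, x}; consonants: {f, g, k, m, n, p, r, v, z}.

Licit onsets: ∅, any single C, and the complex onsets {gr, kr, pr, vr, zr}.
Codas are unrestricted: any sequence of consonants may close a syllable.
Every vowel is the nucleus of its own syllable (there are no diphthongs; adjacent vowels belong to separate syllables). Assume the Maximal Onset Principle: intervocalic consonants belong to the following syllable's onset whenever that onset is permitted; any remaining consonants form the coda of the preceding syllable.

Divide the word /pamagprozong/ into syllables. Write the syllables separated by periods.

pa.mag.pro.zong

Nuclei (vowels): a, a, o, o → 4 syllables.
V1 /a/ – V2 /a/: just /m/ — single C goes to the following onset.
V2 /a/ – V3 /o/: /gpr/ splits as /g/ + /pr/ (/pr/ is the longest suffix that is a licit onset).
V3 /o/ – V4 /o/: /z/ is a single consonant, so it becomes the next onset.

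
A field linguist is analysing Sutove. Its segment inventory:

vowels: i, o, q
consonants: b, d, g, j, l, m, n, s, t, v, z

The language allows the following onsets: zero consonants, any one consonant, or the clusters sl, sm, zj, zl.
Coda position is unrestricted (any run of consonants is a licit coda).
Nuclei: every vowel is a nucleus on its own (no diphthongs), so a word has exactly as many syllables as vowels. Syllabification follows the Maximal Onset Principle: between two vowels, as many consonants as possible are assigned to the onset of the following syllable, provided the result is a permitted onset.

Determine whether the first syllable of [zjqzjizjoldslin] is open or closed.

Nuclei (vowels): q, i, o, i → 4 syllables.
σ1/σ2 boundary: cluster /zj/ — /zj/ is itself a permitted onset, so the whole cluster goes right; preceding coda = ∅.
σ2/σ3 boundary: /zj/ — entire cluster is a permitted onset → onset /zj/, coda ∅.
σ3/σ4 boundary: /ldsl/; trying suffixes from longest down, /sl/ is the first permitted one, so coda /ld/ | onset /sl/.
Putting it together: zjq.zji.zjold.slin.
Syllable 1 is /zjq/; it ends in its nucleus with no coda, so it is open.

open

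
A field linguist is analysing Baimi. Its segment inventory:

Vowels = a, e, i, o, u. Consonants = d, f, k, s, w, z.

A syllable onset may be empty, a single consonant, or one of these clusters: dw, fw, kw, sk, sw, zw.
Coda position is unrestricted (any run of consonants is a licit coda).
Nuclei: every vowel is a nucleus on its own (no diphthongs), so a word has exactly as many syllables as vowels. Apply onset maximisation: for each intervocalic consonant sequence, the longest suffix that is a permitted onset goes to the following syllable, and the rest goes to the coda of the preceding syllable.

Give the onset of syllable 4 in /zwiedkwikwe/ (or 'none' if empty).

kw

Vowels present: i, e, i, e; each is a nucleus, giving 4 syllables.
V1 /i/ – V2 /e/: nothing intervenes; syllable break is V.V.
V2 /e/ – V3 /i/: cluster /dkw/ — the longest permitted-onset suffix is /kw/; onset = /kw/, preceding coda = /d/.
V3 /i/ – V4 /e/: /kw/ — entire cluster is a permitted onset → onset /kw/, coda ∅.
Result: zwi.ed.kwi.kwe.
Syllable 4 is /kwe/: onset /kw/, nucleus /e/, coda ∅.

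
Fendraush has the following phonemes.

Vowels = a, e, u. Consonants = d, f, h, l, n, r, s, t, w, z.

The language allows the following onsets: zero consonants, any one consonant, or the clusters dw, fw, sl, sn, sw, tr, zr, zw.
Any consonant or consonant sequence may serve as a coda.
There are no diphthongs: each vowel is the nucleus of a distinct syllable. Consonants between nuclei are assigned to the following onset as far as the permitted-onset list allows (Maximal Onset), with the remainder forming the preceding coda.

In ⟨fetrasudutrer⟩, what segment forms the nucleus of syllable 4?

Nuclei (vowels): e, a, u, u, e → 5 syllables.
The fourth nucleus (vowel 4 from the left) is /u/.

u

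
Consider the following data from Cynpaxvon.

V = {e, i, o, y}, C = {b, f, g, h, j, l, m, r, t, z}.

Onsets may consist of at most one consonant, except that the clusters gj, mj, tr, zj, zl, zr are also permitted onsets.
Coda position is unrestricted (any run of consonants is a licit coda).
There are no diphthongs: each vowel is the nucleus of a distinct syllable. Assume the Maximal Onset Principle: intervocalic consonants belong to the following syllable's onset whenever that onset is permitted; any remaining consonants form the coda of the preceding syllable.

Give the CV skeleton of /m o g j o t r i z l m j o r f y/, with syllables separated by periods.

Nuclei (vowels): o, o, i, o, y → 5 syllables.
V1 /o/ – V2 /o/: cluster /gj/ — /gj/ is itself a permitted onset, so the whole cluster goes right; preceding coda = ∅.
V2 /o/ – V3 /i/: /tr/ is a licit onset in full, so it all attaches to the next syllable.
V3 /i/ – V4 /o/: /zlmj/ splits as /zl/ + /mj/ (/mj/ is the longest suffix that is a licit onset).
V4 /o/ – V5 /y/: /rf/ splits as /r/ + /f/ (/f/ is the longest suffix that is a licit onset).
Putting it together: mo.gjo.trizl.mjor.fy.
Mapping each syllable to C/V: /mo/ → CV, /gjo/ → CCV, /trizl/ → CCVCC, /mjor/ → CCVC, /fy/ → CV.

CV.CCV.CCVCC.CCVC.CV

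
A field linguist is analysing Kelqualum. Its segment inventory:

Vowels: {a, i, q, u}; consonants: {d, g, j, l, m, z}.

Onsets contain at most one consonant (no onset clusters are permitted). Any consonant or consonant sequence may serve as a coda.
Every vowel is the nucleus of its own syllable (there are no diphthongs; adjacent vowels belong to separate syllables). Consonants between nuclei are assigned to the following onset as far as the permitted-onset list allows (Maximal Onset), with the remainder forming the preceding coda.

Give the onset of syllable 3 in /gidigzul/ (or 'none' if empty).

Nuclei (vowels): i, i, u → 3 syllables.
Between /i/ (V1) and /i/ (V2): /d/ → onset of the next syllable (single consonants are always licit onsets).
Between /i/ (V2) and /u/ (V3): /gz/ splits as /g/ + /z/ (/z/ is the longest suffix that is a licit onset).
Putting it together: gi.dig.zul.
Syllable 3 is /zul/: onset /z/, nucleus /u/, coda /l/.

z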